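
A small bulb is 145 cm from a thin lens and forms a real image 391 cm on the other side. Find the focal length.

f = 106 cm (converging)

Real image ⇒ d_i = +391 cm.
1/f = 1/d_o + 1/d_i = 1/(145) + 1/(391) = 0.009454, so f = 106 cm.
Since f is positive, the thin lens is converging.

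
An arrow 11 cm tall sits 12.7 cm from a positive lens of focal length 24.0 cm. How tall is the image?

1/d_i = 1/f − 1/d_o = 1/(24.00) − 1/(12.7) = -0.03707, so d_i = -26.97 cm.
m = −d_i/d_o = +2.124.
|h_i| = |m|·h_o = 2.124 × 11 = 23.4 cm. The image is virtual, upright and enlarged, on the same side as the object.

23.4 cm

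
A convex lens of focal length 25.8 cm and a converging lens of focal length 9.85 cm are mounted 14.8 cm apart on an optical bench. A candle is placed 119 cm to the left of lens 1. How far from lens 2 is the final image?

6.38 cm

Lens 1: 1/d_i1 = 1/f₁ − 1/d_o1 = 1/(25.8) − 1/(119) = 0.03036, so d_i1 = 32.94 cm.
The intermediate image is 32.94 cm to the right of lens 1, which lies 18.14 cm to the right of lens 2 — a virtual object — so d_o2 = −18.14 cm.
Lens 2: 1/d_i2 = 1/f₂ − 1/d_o2 = 1/(9.85) − 1/(-18.14) = 0.1566, so d_i2 = 6.38 cm.
The final image is real, 6.38 cm to the right of lens 2 (overall magnification ≈ -0.097).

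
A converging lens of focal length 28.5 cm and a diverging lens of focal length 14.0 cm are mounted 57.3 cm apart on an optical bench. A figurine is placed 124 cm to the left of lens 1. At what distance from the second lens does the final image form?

8.28 cm

Lens 1: 1/d_i1 = 1/f₁ − 1/d_o1 = 1/(28.5) − 1/(124) = 0.02702, so d_i1 = 37.01 cm.
The intermediate image is 37.01 cm to the right of lens 1, which is 57.3 − (37.01) = 20.29 cm to the left of lens 2, so d_o2 = +20.29 cm.
Lens 2 is diverging, so f₂ = −14.0 cm.
Lens 2: 1/d_i2 = 1/f₂ − 1/d_o2 = 1/(-14.0) − 1/(20.29) = -0.1207, so d_i2 = -8.28 cm.
The final image is virtual, 8.28 cm to the left of lens 2 (overall magnification ≈ -0.12).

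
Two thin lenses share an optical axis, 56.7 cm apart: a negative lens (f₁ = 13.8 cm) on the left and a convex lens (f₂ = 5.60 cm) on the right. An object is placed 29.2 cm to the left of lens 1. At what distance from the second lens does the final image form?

6.12 cm

Lens 1 is diverging, so f₁ = −13.8 cm.
Lens 1: 1/d_i1 = 1/f₁ − 1/d_o1 = 1/(-13.8) − 1/(29.2) = -0.1067, so d_i1 = -9.371 cm.
The intermediate image is 9.371 cm to the left of lens 1 (virtual), which is 56.7 − (-9.371) = 66.07 cm to the left of lens 2, so d_o2 = +66.07 cm.
Lens 2: 1/d_i2 = 1/f₂ − 1/d_o2 = 1/(5.60) − 1/(66.07) = 0.1634, so d_i2 = 6.12 cm.
The final image is real, 6.12 cm to the right of lens 2 (overall magnification ≈ -0.030).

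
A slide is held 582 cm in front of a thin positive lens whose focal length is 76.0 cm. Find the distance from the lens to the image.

87.4 cm

Lens equation: 1/q = 1/f − 1/p = 1/(76.00) − 1/(582) = 0.01316 − 0.001718 = 0.01144, so q = 87.4 cm.
The image is real, inverted and reduced, on the far side of the lens.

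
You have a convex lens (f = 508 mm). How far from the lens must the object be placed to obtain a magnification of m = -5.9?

594 mm

m = −d_i/d_o ⇒ d_i = −m·d_o.
1/f = 1/d_o + 1/d_i = 1/d_o − 1/(m·d_o) = (1 − 1/m)/d_o, so d_o = f(1 − 1/m) = (508.0)(1 − 1/(-5.9)) = 594 mm.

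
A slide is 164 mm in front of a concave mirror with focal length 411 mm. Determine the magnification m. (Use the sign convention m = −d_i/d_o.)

1/d_i = 1/f − 1/d_o = 1/(411.0) − 1/(164) = -0.003664, so d_i = -272.9 mm.
m = −d_i/d_o = −(-272.9)/(164) = +1.66.
The image is virtual, upright and enlarged, behind the mirror.

m = +1.66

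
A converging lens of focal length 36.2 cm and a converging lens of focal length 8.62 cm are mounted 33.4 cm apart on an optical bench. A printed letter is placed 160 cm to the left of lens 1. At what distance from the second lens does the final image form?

5.24 cm

Lens 1: 1/d_i1 = 1/f₁ − 1/d_o1 = 1/(36.2) − 1/(160) = 0.02137, so d_i1 = 46.79 cm.
The intermediate image is 46.79 cm to the right of lens 1, which lies 13.39 cm to the right of lens 2 — a virtual object — so d_o2 = −13.39 cm.
Lens 2: 1/d_i2 = 1/f₂ − 1/d_o2 = 1/(8.62) − 1/(-13.39) = 0.1907, so d_i2 = 5.24 cm.
The final image is real, 5.24 cm to the right of lens 2 (overall magnification ≈ -0.11).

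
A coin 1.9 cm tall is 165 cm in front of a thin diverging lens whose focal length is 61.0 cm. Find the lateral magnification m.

m = +0.270

For a diverging lens, f = -61.0 cm.
1/d_i = 1/f − 1/d_o = 1/(-61.00) − 1/(165) = -0.02245, so d_i = -44.54 cm.
m = −d_i/d_o = −(-44.54)/(165) = +0.270.
The image is virtual, upright and reduced, on the same side as the object.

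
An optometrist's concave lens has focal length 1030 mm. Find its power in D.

P = -0.971 D

For a concave lens, f = −1030 mm.
f = -103 cm = -1.03 m.
P = 1/f = 1/(-1.03 m) = -0.971 D.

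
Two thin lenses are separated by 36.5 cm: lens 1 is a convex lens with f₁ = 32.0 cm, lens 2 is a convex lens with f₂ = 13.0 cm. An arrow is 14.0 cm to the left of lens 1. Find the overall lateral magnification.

Lens 1: 1/d_i1 = 1/(32.0) − 1/(14.0) = -0.04018, so d_i1 = -24.89 cm; m₁ = −d_i1/d_o1 = +1.778.
d_o2 = 36.5 − (-24.89) = 61.39 cm.
Lens 2: 1/d_i2 = 1/(13.0) − 1/(61.39) = 0.06063, so d_i2 = 16.49 cm; m₂ = −d_i2/d_o2 = -0.2687.
m = m₁·m₂ = (+1.778)(-0.2687) = -0.478.

m = -0.478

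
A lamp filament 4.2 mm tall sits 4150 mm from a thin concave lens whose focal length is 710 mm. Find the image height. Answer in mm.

For a concave lens, f = -710 mm.
1/d_i = 1/f − 1/d_o = 1/(-710.0) − 1/(4150) = -0.001649, so d_i = -606.3 mm.
m = −d_i/d_o = +0.1461.
|h_i| = |m|·h_o = 0.1461 × 4.2 = 0.614 mm. The image is virtual, upright and reduced, on the same side as the object.

0.614 mm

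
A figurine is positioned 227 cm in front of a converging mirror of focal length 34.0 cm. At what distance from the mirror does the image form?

40.0 cm

Mirror equation: 1/q = 1/f − 1/p = 1/(34.00) − 1/(227) = 0.02941 − 0.004405 = 0.02501, so q = 40.0 cm.
The image is real, inverted and reduced, in front of the mirror.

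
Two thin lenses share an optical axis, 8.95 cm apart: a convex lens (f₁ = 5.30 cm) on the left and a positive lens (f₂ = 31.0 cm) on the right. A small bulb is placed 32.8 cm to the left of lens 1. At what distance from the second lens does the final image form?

Lens 1: 1/d_i1 = 1/f₁ − 1/d_o1 = 1/(5.30) − 1/(32.8) = 0.1582, so d_i1 = 6.321 cm.
The intermediate image is 6.321 cm to the right of lens 1, which is 8.95 − (6.321) = 2.629 cm to the left of lens 2, so d_o2 = +2.629 cm.
Lens 2: 1/d_i2 = 1/f₂ − 1/d_o2 = 1/(31.0) − 1/(2.629) = -0.3481, so d_i2 = -2.87 cm.
The final image is virtual, 2.87 cm to the left of lens 2 (overall magnification ≈ -0.21).

2.87 cm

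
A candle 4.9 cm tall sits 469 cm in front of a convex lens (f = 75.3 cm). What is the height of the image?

0.937 cm

1/d_i = 1/f − 1/d_o = 1/(75.30) − 1/(469) = 0.01115, so d_i = 89.70 cm.
m = −d_i/d_o = -0.1913.
|h_i| = |m|·h_o = 0.1913 × 4.9 = 0.937 cm. The image is real, inverted and reduced, on the far side of the lens.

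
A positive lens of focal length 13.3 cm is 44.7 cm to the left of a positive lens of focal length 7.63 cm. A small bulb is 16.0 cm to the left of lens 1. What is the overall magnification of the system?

Lens 1: 1/d_i1 = 1/(13.3) − 1/(16.0) = 0.01269, so d_i1 = 78.81 cm; m₁ = −d_i1/d_o1 = -4.926.
d_o2 = 44.7 − (78.81) = -34.11 cm (virtual object).
Lens 2: 1/d_i2 = 1/(7.63) − 1/(-34.11) = 0.1604, so d_i2 = 6.235 cm; m₂ = −d_i2/d_o2 = +0.1828.
m = m₁·m₂ = (-4.926)(+0.1828) = -0.900.

m = -0.900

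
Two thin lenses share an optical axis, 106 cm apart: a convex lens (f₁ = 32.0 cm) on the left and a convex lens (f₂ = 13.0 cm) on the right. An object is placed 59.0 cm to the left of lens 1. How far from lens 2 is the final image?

Lens 1: 1/d_i1 = 1/f₁ − 1/d_o1 = 1/(32.0) − 1/(59.0) = 0.01430, so d_i1 = 69.93 cm.
The intermediate image is 69.93 cm to the right of lens 1, which is 106 − (69.93) = 36.07 cm to the left of lens 2, so d_o2 = +36.07 cm.
Lens 2: 1/d_i2 = 1/f₂ − 1/d_o2 = 1/(13.0) − 1/(36.07) = 0.04920, so d_i2 = 20.3 cm.
The final image is real, 20.3 cm to the right of lens 2 (overall magnification ≈ 0.67).

20.3 cm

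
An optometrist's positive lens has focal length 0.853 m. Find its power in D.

P = 1/f = 1/(0.853 m) = +1.17 D.

P = +1.17 D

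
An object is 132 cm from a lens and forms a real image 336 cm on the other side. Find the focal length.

f = 94.8 cm (converging)

Real image ⇒ d_i = +336 cm.
1/f = 1/d_o + 1/d_i = 1/(132) + 1/(336) = 0.01055, so f = 94.8 cm.
Since f is positive, the lens is converging.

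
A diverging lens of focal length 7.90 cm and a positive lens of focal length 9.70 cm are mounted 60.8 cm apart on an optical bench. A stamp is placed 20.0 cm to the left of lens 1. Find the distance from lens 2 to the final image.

Lens 1 is diverging, so f₁ = −7.90 cm.
Lens 1: 1/d_i1 = 1/f₁ − 1/d_o1 = 1/(-7.90) − 1/(20.0) = -0.1766, so d_i1 = -5.663 cm.
The intermediate image is 5.663 cm to the left of lens 1 (virtual), which is 60.8 − (-5.663) = 66.46 cm to the left of lens 2, so d_o2 = +66.46 cm.
Lens 2: 1/d_i2 = 1/f₂ − 1/d_o2 = 1/(9.70) − 1/(66.46) = 0.08805, so d_i2 = 11.4 cm.
The final image is real, 11.4 cm to the right of lens 2 (overall magnification ≈ -0.048).

11.4 cm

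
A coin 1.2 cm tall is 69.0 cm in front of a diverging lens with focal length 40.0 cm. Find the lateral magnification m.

For a diverging lens, f = -40.0 cm.
1/d_i = 1/f − 1/d_o = 1/(-40.00) − 1/(69.0) = -0.03949, so d_i = -25.32 cm.
m = −d_i/d_o = −(-25.32)/(69.0) = +0.367.
The image is virtual, upright and reduced, on the same side as the object.

m = +0.367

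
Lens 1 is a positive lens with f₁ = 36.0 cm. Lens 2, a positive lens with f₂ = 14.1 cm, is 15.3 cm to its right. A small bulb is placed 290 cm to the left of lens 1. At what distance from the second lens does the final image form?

Lens 1: 1/d_i1 = 1/f₁ − 1/d_o1 = 1/(36.0) − 1/(290) = 0.02433, so d_i1 = 41.10 cm.
The intermediate image is 41.10 cm to the right of lens 1, which lies 25.80 cm to the right of lens 2 — a virtual object — so d_o2 = −25.80 cm.
Lens 2: 1/d_i2 = 1/f₂ − 1/d_o2 = 1/(14.1) − 1/(-25.80) = 0.1097, so d_i2 = 9.12 cm.
The final image is real, 9.12 cm to the right of lens 2 (overall magnification ≈ -0.050).

9.12 cm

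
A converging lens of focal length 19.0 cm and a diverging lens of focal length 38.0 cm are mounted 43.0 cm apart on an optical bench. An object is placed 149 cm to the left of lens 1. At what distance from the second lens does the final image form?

13.6 cm

Lens 1: 1/d_i1 = 1/f₁ − 1/d_o1 = 1/(19.0) − 1/(149) = 0.04592, so d_i1 = 21.78 cm.
The intermediate image is 21.78 cm to the right of lens 1, which is 43.0 − (21.78) = 21.22 cm to the left of lens 2, so d_o2 = +21.22 cm.
Lens 2 is diverging, so f₂ = −38.0 cm.
Lens 2: 1/d_i2 = 1/f₂ − 1/d_o2 = 1/(-38.0) − 1/(21.22) = -0.07344, so d_i2 = -13.6 cm.
The final image is virtual, 13.6 cm to the left of lens 2 (overall magnification ≈ -0.094).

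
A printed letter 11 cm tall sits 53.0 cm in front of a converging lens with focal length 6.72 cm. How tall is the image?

1/d_i = 1/f − 1/d_o = 1/(6.720) − 1/(53.0) = 0.1299, so d_i = 7.696 cm.
m = −d_i/d_o = -0.1452.
|h_i| = |m|·h_o = 0.1452 × 11 = 1.60 cm. The image is real, inverted and reduced, on the far side of the lens.

1.60 cm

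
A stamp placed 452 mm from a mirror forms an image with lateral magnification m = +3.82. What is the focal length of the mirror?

f = 612 mm (concave)

m = −d_i/d_o ⇒ d_i = −m·d_o = −(+3.82)·(452) = -1727 mm.
1/f = 1/d_o + 1/d_i = 1/(452) + 1/(-1727) = 0.001633, so f = 612 mm.
Since f is positive, the mirror is concave.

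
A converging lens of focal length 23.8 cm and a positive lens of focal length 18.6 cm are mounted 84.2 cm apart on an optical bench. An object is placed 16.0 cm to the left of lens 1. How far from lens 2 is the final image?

Lens 1: 1/d_i1 = 1/f₁ − 1/d_o1 = 1/(23.8) − 1/(16.0) = -0.02048, so d_i1 = -48.82 cm.
The intermediate image is 48.82 cm to the left of lens 1 (virtual), which is 84.2 − (-48.82) = 133.0 cm to the left of lens 2, so d_o2 = +133.0 cm.
Lens 2: 1/d_i2 = 1/f₂ − 1/d_o2 = 1/(18.6) − 1/(133.0) = 0.04624, so d_i2 = 21.6 cm.
The final image is real, 21.6 cm to the right of lens 2 (overall magnification ≈ -0.50).

21.6 cm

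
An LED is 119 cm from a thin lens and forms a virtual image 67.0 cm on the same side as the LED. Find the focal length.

Virtual image ⇒ d_i = −67.0 cm.
1/f = 1/d_o + 1/d_i = 1/(119) + 1/(-67.0) = -0.006522, so f = -153 cm.
Since f is negative, the thin lens is diverging.

f = -153 cm (diverging)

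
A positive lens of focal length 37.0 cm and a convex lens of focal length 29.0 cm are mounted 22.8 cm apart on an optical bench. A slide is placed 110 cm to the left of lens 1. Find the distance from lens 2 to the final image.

Lens 1: 1/d_i1 = 1/f₁ − 1/d_o1 = 1/(37.0) − 1/(110) = 0.01794, so d_i1 = 55.75 cm.
The intermediate image is 55.75 cm to the right of lens 1, which lies 32.95 cm to the right of lens 2 — a virtual object — so d_o2 = −32.95 cm.
Lens 2: 1/d_i2 = 1/f₂ − 1/d_o2 = 1/(29.0) − 1/(-32.95) = 0.06483, so d_i2 = 15.4 cm.
The final image is real, 15.4 cm to the right of lens 2 (overall magnification ≈ -0.24).

15.4 cm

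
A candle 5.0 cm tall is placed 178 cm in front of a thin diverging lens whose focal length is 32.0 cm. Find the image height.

For a diverging lens, f = -32.0 cm.
1/d_i = 1/f − 1/d_o = 1/(-32.00) − 1/(178) = -0.03687, so d_i = -27.12 cm.
m = −d_i/d_o = +0.1524.
|h_i| = |m|·h_o = 0.1524 × 5.0 = 0.762 cm. The image is virtual, upright and reduced, on the same side as the object.

0.762 cm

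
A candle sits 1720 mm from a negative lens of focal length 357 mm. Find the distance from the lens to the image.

For a negative lens, f = -357 mm.
Thin-lens equation: 1/d_i = 1/f − 1/d_o = 1/(-357.0) − 1/(1720) = -0.002801 − 0.0005814 = -0.003383, so d_i = -296 mm.
The image is virtual, upright and reduced, on the same side as the object.

296 mm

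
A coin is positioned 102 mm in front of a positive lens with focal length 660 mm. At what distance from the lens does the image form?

121 mm

Lens equation: 1/s_i = 1/f − 1/s_o = 1/(660.0) − 1/(102) = 0.001515 − 0.009804 = -0.008289, so s_i = -121 mm.
The image is virtual, upright and enlarged, on the same side as the object.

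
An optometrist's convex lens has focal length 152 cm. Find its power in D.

f = 152 cm = 1.52 m.
P = 1/f = 1/(1.52 m) = +0.658 D.

P = +0.658 D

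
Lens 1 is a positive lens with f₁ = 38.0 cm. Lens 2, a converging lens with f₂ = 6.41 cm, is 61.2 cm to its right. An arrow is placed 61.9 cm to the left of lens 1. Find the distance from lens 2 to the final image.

5.47 cm

Lens 1: 1/d_i1 = 1/f₁ − 1/d_o1 = 1/(38.0) − 1/(61.9) = 0.01016, so d_i1 = 98.42 cm.
The intermediate image is 98.42 cm to the right of lens 1, which lies 37.22 cm to the right of lens 2 — a virtual object — so d_o2 = −37.22 cm.
Lens 2: 1/d_i2 = 1/f₂ − 1/d_o2 = 1/(6.41) − 1/(-37.22) = 0.1829, so d_i2 = 5.47 cm.
The final image is real, 5.47 cm to the right of lens 2 (overall magnification ≈ -0.23).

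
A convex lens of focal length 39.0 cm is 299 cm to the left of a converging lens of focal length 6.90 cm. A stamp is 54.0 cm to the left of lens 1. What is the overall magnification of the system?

Lens 1: 1/d_i1 = 1/(39.0) − 1/(54.0) = 0.007123, so d_i1 = 140.4 cm; m₁ = −d_i1/d_o1 = -2.600.
d_o2 = 299 − (140.4) = 158.6 cm.
Lens 2: 1/d_i2 = 1/(6.90) − 1/(158.6) = 0.1386, so d_i2 = 7.214 cm; m₂ = −d_i2/d_o2 = -0.04548.
m = m₁·m₂ = (-2.600)(-0.04548) = +0.118.

m = +0.118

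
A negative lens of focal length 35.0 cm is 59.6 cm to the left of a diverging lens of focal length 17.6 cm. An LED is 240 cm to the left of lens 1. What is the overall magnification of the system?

m = +0.0208

f₁ = −35.0 cm (diverging).
Lens 1: 1/d_i1 = 1/(-35.0) − 1/(240) = -0.03274, so d_i1 = -30.55 cm; m₁ = −d_i1/d_o1 = +0.1273.
d_o2 = 59.6 − (-30.55) = 90.15 cm.
f₂ = −17.6 cm (diverging).
Lens 2: 1/d_i2 = 1/(-17.6) − 1/(90.15) = -0.06791, so d_i2 = -14.73 cm; m₂ = −d_i2/d_o2 = +0.1633.
m = m₁·m₂ = (+0.1273)(+0.1633) = +0.0208.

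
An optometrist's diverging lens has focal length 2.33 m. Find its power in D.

For a diverging lens, f = −2.33 m.
P = 1/f = 1/(-2.33 m) = -0.429 D.

P = -0.429 D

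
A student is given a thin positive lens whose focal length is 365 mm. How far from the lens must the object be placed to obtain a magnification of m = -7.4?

m = −d_i/d_o ⇒ d_i = −m·d_o.
1/f = 1/d_o + 1/d_i = 1/d_o − 1/(m·d_o) = (1 − 1/m)/d_o, so d_o = f(1 − 1/m) = (365.0)(1 − 1/(-7.4)) = 414 mm.

414 mm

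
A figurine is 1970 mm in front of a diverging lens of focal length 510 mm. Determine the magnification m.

m = +0.206

For a diverging lens, f = -510 mm.
1/d_i = 1/f − 1/d_o = 1/(-510.0) − 1/(1970) = -0.002468, so d_i = -405.1 mm.
m = −d_i/d_o = −(-405.1)/(1970) = +0.206.
The image is virtual, upright and reduced, on the same side as the object.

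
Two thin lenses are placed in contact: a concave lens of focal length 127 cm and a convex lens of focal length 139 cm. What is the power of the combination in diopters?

P₁ = 1/f₁ = 1/(-1.27 m) = -0.7874 D; P₂ = 1/f₂ = 1/(1.39 m) = +0.7194 D.
For thin lenses in contact, P = P₁ + P₂ = (-0.7874) + (+0.7194) = -0.0680 D.

P = -0.0680 D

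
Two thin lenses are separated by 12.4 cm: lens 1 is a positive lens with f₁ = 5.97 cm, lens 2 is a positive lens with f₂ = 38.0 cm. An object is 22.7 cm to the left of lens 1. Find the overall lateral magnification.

m = -0.402

Lens 1: 1/d_i1 = 1/(5.97) − 1/(22.7) = 0.1235, so d_i1 = 8.100 cm; m₁ = −d_i1/d_o1 = -0.3568.
d_o2 = 12.4 − (8.100) = 4.300 cm.
Lens 2: 1/d_i2 = 1/(38.0) − 1/(4.300) = -0.2062, so d_i2 = -4.849 cm; m₂ = −d_i2/d_o2 = +1.128.
m = m₁·m₂ = (-0.3568)(+1.128) = -0.402.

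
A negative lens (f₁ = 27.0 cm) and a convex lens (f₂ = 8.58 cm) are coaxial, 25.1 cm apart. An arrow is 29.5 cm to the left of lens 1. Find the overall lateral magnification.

m = -0.134

f₁ = −27.0 cm (diverging).
Lens 1: 1/d_i1 = 1/(-27.0) − 1/(29.5) = -0.07094, so d_i1 = -14.10 cm; m₁ = −d_i1/d_o1 = +0.4780.
d_o2 = 25.1 − (-14.10) = 39.20 cm.
Lens 2: 1/d_i2 = 1/(8.58) − 1/(39.20) = 0.09104, so d_i2 = 10.98 cm; m₂ = −d_i2/d_o2 = -0.2802.
m = m₁·m₂ = (+0.4780)(-0.2802) = -0.134.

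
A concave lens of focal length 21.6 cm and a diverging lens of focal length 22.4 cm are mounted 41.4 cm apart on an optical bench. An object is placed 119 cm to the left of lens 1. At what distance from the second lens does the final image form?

Lens 1 is diverging, so f₁ = −21.6 cm.
Lens 1: 1/d_i1 = 1/f₁ − 1/d_o1 = 1/(-21.6) − 1/(119) = -0.05470, so d_i1 = -18.28 cm.
The intermediate image is 18.28 cm to the left of lens 1 (virtual), which is 41.4 − (-18.28) = 59.68 cm to the left of lens 2, so d_o2 = +59.68 cm.
Lens 2 is diverging, so f₂ = −22.4 cm.
Lens 2: 1/d_i2 = 1/f₂ − 1/d_o2 = 1/(-22.4) − 1/(59.68) = -0.06140, so d_i2 = -16.3 cm.
The final image is virtual, 16.3 cm to the left of lens 2 (overall magnification ≈ 0.042).

16.3 cm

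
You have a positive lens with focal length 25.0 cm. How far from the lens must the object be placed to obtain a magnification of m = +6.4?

21.1 cm

m = −d_i/d_o ⇒ d_i = −m·d_o.
1/f = 1/d_o + 1/d_i = 1/d_o − 1/(m·d_o) = (1 − 1/m)/d_o, so d_o = f(1 − 1/m) = (25.00)(1 − 1/(+6.4)) = 21.1 cm.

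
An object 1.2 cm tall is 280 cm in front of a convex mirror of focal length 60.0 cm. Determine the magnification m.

For a convex mirror, f = -60.0 cm.
1/d_i = 1/f − 1/d_o = 1/(-60.00) − 1/(280) = -0.02024, so d_i = -49.41 cm.
m = −d_i/d_o = −(-49.41)/(280) = +0.176.
The image is virtual, upright and reduced, behind the mirror.

m = +0.176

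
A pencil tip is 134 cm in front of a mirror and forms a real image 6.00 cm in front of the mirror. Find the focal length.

Real image ⇒ d_i = +6.00 cm.
1/f = 1/d_o + 1/d_i = 1/(134) + 1/(6.00) = 0.1741, so f = 5.74 cm.
Since f is positive, the mirror is concave.

f = 5.74 cm (concave)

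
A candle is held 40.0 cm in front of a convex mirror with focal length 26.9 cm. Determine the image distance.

For a convex mirror, f = -26.9 cm.
Mirror equation: 1/s_i = 1/f − 1/s_o = 1/(-26.90) − 1/(40.0) = -0.03717 − 0.02500 = -0.06217, so s_i = -16.1 cm.
The image is virtual, upright and reduced, behind the mirror.

16.1 cm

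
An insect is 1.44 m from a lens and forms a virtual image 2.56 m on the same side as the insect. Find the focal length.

Virtual image ⇒ d_i = −2.56 m.
1/f = 1/d_o + 1/d_i = 1/(1.44) + 1/(-2.56) = 0.3038, so f = 3.29 m.
Since f is positive, the lens is converging.

f = 3.29 m (converging)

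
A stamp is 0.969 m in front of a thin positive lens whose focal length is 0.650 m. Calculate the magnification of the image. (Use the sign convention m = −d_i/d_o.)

1/d_i = 1/f − 1/d_o = 1/(0.6500) − 1/(0.969) = 0.5065, so d_i = 1.974 m.
m = −d_i/d_o = −(1.974)/(0.969) = -2.04.
The image is real, inverted and enlarged, on the far side of the lens.

m = -2.04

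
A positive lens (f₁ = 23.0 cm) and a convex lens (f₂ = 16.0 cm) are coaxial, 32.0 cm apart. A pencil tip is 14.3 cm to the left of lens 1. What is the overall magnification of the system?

m = -0.786

Lens 1: 1/d_i1 = 1/(23.0) − 1/(14.3) = -0.02645, so d_i1 = -37.80 cm; m₁ = −d_i1/d_o1 = +2.643.
d_o2 = 32.0 − (-37.80) = 69.80 cm.
Lens 2: 1/d_i2 = 1/(16.0) − 1/(69.80) = 0.04817, so d_i2 = 20.76 cm; m₂ = −d_i2/d_o2 = -0.2974.
m = m₁·m₂ = (+2.643)(-0.2974) = -0.786.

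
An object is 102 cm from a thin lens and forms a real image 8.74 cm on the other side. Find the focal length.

Real image ⇒ d_i = +8.74 cm.
1/f = 1/d_o + 1/d_i = 1/(102) + 1/(8.74) = 0.1242, so f = 8.05 cm.
Since f is positive, the thin lens is converging.

f = 8.05 cm (converging)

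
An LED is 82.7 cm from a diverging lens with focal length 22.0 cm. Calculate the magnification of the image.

For a diverging lens, f = -22.0 cm.
1/d_i = 1/f − 1/d_o = 1/(-22.00) − 1/(82.7) = -0.05755, so d_i = -17.38 cm.
m = −d_i/d_o = −(-17.38)/(82.7) = +0.210.
The image is virtual, upright and reduced, on the same side as the object.

m = +0.210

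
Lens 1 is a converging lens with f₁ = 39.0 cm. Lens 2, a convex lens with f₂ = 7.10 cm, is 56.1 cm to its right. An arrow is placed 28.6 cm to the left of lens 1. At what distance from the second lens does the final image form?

Lens 1: 1/d_i1 = 1/f₁ − 1/d_o1 = 1/(39.0) − 1/(28.6) = -0.009324, so d_i1 = -107.3 cm.
The intermediate image is 107.3 cm to the left of lens 1 (virtual), which is 56.1 − (-107.3) = 163.4 cm to the left of lens 2, so d_o2 = +163.4 cm.
Lens 2: 1/d_i2 = 1/f₂ − 1/d_o2 = 1/(7.10) − 1/(163.4) = 0.1347, so d_i2 = 7.42 cm.
The final image is real, 7.42 cm to the right of lens 2 (overall magnification ≈ -0.17).

7.42 cm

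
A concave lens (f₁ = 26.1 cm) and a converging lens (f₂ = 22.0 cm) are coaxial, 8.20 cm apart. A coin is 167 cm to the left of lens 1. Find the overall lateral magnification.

f₁ = −26.1 cm (diverging).
Lens 1: 1/d_i1 = 1/(-26.1) − 1/(167) = -0.04430, so d_i1 = -22.57 cm; m₁ = −d_i1/d_o1 = +0.1351.
d_o2 = 8.20 − (-22.57) = 30.77 cm.
Lens 2: 1/d_i2 = 1/(22.0) − 1/(30.77) = 0.01296, so d_i2 = 77.19 cm; m₂ = −d_i2/d_o2 = -2.509.
m = m₁·m₂ = (+0.1351)(-2.509) = -0.339.

m = -0.339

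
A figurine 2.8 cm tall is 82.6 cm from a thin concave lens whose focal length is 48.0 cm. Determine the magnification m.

For a concave lens, f = -48.0 cm.
1/d_i = 1/f − 1/d_o = 1/(-48.00) − 1/(82.6) = -0.03294, so d_i = -30.36 cm.
m = −d_i/d_o = −(-30.36)/(82.6) = +0.368.
The image is virtual, upright and reduced, on the same side as the object.

m = +0.368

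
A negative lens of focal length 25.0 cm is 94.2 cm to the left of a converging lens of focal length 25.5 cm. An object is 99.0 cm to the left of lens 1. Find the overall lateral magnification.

f₁ = −25.0 cm (diverging).
Lens 1: 1/d_i1 = 1/(-25.0) − 1/(99.0) = -0.05010, so d_i1 = -19.96 cm; m₁ = −d_i1/d_o1 = +0.2016.
d_o2 = 94.2 − (-19.96) = 114.2 cm.
Lens 2: 1/d_i2 = 1/(25.5) − 1/(114.2) = 0.03046, so d_i2 = 32.83 cm; m₂ = −d_i2/d_o2 = -0.2875.
m = m₁·m₂ = (+0.2016)(-0.2875) = -0.0580.

m = -0.0580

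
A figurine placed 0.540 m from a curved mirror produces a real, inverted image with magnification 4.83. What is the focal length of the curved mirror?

f = 0.447 m (concave)

m = −d_i/d_o ⇒ d_i = −m·d_o = −(-4.83)·(0.540) = 2.608 m.
1/f = 1/d_o + 1/d_i = 1/(0.540) + 1/(2.608) = 2.235, so f = 0.447 m.
Since f is positive, the curved mirror is concave.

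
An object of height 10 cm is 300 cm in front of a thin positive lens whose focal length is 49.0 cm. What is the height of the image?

1.95 cm

1/d_i = 1/f − 1/d_o = 1/(49.00) − 1/(300) = 0.01707, so d_i = 58.57 cm.
m = −d_i/d_o = -0.1952.
|h_i| = |m|·h_o = 0.1952 × 10 = 1.95 cm. The image is real, inverted and reduced, on the far side of the lens.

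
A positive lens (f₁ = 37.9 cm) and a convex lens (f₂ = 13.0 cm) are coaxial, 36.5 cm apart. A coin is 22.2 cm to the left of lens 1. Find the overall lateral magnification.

m = -0.407

Lens 1: 1/d_i1 = 1/(37.9) − 1/(22.2) = -0.01866, so d_i1 = -53.59 cm; m₁ = −d_i1/d_o1 = +2.414.
d_o2 = 36.5 − (-53.59) = 90.09 cm.
Lens 2: 1/d_i2 = 1/(13.0) − 1/(90.09) = 0.06582, so d_i2 = 15.19 cm; m₂ = −d_i2/d_o2 = -0.1686.
m = m₁·m₂ = (+2.414)(-0.1686) = -0.407.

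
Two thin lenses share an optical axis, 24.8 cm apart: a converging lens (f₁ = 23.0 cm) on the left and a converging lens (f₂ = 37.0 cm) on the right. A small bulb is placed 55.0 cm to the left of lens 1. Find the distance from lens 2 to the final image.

10.5 cm

Lens 1: 1/d_i1 = 1/f₁ − 1/d_o1 = 1/(23.0) − 1/(55.0) = 0.02530, so d_i1 = 39.53 cm.
The intermediate image is 39.53 cm to the right of lens 1, which lies 14.73 cm to the right of lens 2 — a virtual object — so d_o2 = −14.73 cm.
Lens 2: 1/d_i2 = 1/f₂ − 1/d_o2 = 1/(37.0) − 1/(-14.73) = 0.09492, so d_i2 = 10.5 cm.
The final image is real, 10.5 cm to the right of lens 2 (overall magnification ≈ -0.51).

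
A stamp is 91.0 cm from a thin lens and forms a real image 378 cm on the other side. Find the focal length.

Real image ⇒ d_i = +378 cm.
1/f = 1/d_o + 1/d_i = 1/(91.0) + 1/(378) = 0.01363, so f = 73.3 cm.
Since f is positive, the thin lens is converging.

f = 73.3 cm (converging)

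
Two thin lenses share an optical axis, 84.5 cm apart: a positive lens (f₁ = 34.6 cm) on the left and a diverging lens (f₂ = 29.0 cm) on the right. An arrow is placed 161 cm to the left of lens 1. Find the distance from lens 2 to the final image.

16.9 cm

Lens 1: 1/d_i1 = 1/f₁ − 1/d_o1 = 1/(34.6) − 1/(161) = 0.02269, so d_i1 = 44.07 cm.
The intermediate image is 44.07 cm to the right of lens 1, which is 84.5 − (44.07) = 40.43 cm to the left of lens 2, so d_o2 = +40.43 cm.
Lens 2 is diverging, so f₂ = −29.0 cm.
Lens 2: 1/d_i2 = 1/f₂ − 1/d_o2 = 1/(-29.0) − 1/(40.43) = -0.05922, so d_i2 = -16.9 cm.
The final image is virtual, 16.9 cm to the left of lens 2 (overall magnification ≈ -0.11).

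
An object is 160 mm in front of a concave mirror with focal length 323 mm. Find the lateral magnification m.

m = +1.98

1/d_i = 1/f − 1/d_o = 1/(323.0) − 1/(160) = -0.003154, so d_i = -317.1 mm.
m = −d_i/d_o = −(-317.1)/(160) = +1.98.
The image is virtual, upright and enlarged, behind the mirror.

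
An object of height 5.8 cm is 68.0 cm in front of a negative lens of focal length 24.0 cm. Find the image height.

1.51 cm

For a negative lens, f = -24.0 cm.
1/d_i = 1/f − 1/d_o = 1/(-24.00) − 1/(68.0) = -0.05637, so d_i = -17.74 cm.
m = −d_i/d_o = +0.2609.
|h_i| = |m|·h_o = 0.2609 × 5.8 = 1.51 cm. The image is virtual, upright and reduced, on the same side as the object.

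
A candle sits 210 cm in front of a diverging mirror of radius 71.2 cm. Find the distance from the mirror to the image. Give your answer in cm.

f = R/2 = 71.2/2 = 35.60 cm; for a diverging mirror, f = -35.60 cm.
Mirror equation: 1/v = 1/f − 1/u = 1/(-35.60) − 1/(210) = -0.02809 − 0.004762 = -0.03285, so v = -30.4 cm.
The image is virtual, upright and reduced, behind the mirror.

30.4 cm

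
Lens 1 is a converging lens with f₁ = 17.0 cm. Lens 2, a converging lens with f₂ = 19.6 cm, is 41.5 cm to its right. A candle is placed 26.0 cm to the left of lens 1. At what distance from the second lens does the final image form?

5.48 cm

Lens 1: 1/d_i1 = 1/f₁ − 1/d_o1 = 1/(17.0) − 1/(26.0) = 0.02036, so d_i1 = 49.11 cm.
The intermediate image is 49.11 cm to the right of lens 1, which lies 7.610 cm to the right of lens 2 — a virtual object — so d_o2 = −7.610 cm.
Lens 2: 1/d_i2 = 1/f₂ − 1/d_o2 = 1/(19.6) − 1/(-7.610) = 0.1824, so d_i2 = 5.48 cm.
The final image is real, 5.48 cm to the right of lens 2 (overall magnification ≈ -1.4).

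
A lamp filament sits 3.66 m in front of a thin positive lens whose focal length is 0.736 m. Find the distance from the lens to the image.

Thin-lens equation: 1/d_i = 1/f − 1/d_o = 1/(0.7360) − 1/(3.66) = 1.359 − 0.2732 = 1.085, so d_i = 0.921 m.
The image is real, inverted and reduced, on the far side of the lens.

0.921 m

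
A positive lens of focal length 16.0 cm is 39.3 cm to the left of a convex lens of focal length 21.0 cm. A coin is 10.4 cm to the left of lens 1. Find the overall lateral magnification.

Lens 1: 1/d_i1 = 1/(16.0) − 1/(10.4) = -0.03365, so d_i1 = -29.71 cm; m₁ = −d_i1/d_o1 = +2.857.
d_o2 = 39.3 − (-29.71) = 69.01 cm.
Lens 2: 1/d_i2 = 1/(21.0) − 1/(69.01) = 0.03313, so d_i2 = 30.19 cm; m₂ = −d_i2/d_o2 = -0.4374.
m = m₁·m₂ = (+2.857)(-0.4374) = -1.25.

m = -1.25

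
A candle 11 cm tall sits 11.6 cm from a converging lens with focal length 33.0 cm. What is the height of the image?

1/d_i = 1/f − 1/d_o = 1/(33.00) − 1/(11.6) = -0.05590, so d_i = -17.89 cm.
m = −d_i/d_o = +1.542.
|h_i| = |m|·h_o = 1.542 × 11 = 17.0 cm. The image is virtual, upright and enlarged, on the same side as the object.

17.0 cm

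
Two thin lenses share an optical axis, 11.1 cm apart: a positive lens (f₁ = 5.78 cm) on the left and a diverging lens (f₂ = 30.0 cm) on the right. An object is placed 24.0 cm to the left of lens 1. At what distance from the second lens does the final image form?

Lens 1: 1/d_i1 = 1/f₁ − 1/d_o1 = 1/(5.78) − 1/(24.0) = 0.1313, so d_i1 = 7.614 cm.
The intermediate image is 7.614 cm to the right of lens 1, which is 11.1 − (7.614) = 3.486 cm to the left of lens 2, so d_o2 = +3.486 cm.
Lens 2 is diverging, so f₂ = −30.0 cm.
Lens 2: 1/d_i2 = 1/f₂ − 1/d_o2 = 1/(-30.0) − 1/(3.486) = -0.3202, so d_i2 = -3.12 cm.
The final image is virtual, 3.12 cm to the left of lens 2 (overall magnification ≈ -0.28).

3.12 cm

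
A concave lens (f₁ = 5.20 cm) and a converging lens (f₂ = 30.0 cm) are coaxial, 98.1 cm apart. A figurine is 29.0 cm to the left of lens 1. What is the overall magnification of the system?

f₁ = −5.20 cm (diverging).
Lens 1: 1/d_i1 = 1/(-5.20) − 1/(29.0) = -0.2268, so d_i1 = -4.409 cm; m₁ = −d_i1/d_o1 = +0.1520.
d_o2 = 98.1 − (-4.409) = 102.5 cm.
Lens 2: 1/d_i2 = 1/(30.0) − 1/(102.5) = 0.02358, so d_i2 = 42.41 cm; m₂ = −d_i2/d_o2 = -0.4138.
m = m₁·m₂ = (+0.1520)(-0.4138) = -0.0629.

m = -0.0629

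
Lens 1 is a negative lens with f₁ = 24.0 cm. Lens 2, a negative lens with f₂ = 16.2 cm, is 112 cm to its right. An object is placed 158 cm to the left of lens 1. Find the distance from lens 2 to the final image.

14.4 cm

Lens 1 is diverging, so f₁ = −24.0 cm.
Lens 1: 1/d_i1 = 1/f₁ − 1/d_o1 = 1/(-24.0) − 1/(158) = -0.04800, so d_i1 = -20.84 cm.
The intermediate image is 20.84 cm to the left of lens 1 (virtual), which is 112 − (-20.84) = 132.8 cm to the left of lens 2, so d_o2 = +132.8 cm.
Lens 2 is diverging, so f₂ = −16.2 cm.
Lens 2: 1/d_i2 = 1/f₂ − 1/d_o2 = 1/(-16.2) − 1/(132.8) = -0.06926, so d_i2 = -14.4 cm.
The final image is virtual, 14.4 cm to the left of lens 2 (overall magnification ≈ 0.014).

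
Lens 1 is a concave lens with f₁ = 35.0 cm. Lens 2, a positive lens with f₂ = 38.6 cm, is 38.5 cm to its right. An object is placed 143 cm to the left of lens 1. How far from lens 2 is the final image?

91.8 cm

Lens 1 is diverging, so f₁ = −35.0 cm.
Lens 1: 1/d_i1 = 1/f₁ − 1/d_o1 = 1/(-35.0) − 1/(143) = -0.03556, so d_i1 = -28.12 cm.
The intermediate image is 28.12 cm to the left of lens 1 (virtual), which is 38.5 − (-28.12) = 66.62 cm to the left of lens 2, so d_o2 = +66.62 cm.
Lens 2: 1/d_i2 = 1/f₂ − 1/d_o2 = 1/(38.6) − 1/(66.62) = 0.01090, so d_i2 = 91.8 cm.
The final image is real, 91.8 cm to the right of lens 2 (overall magnification ≈ -0.27).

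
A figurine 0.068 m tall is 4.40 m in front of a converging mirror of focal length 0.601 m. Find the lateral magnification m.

m = -0.158

1/d_i = 1/f − 1/d_o = 1/(0.6010) − 1/(4.40) = 1.437, so d_i = 0.6961 m.
m = −d_i/d_o = −(0.6961)/(4.40) = -0.158.
The image is real, inverted and reduced, in front of the mirror.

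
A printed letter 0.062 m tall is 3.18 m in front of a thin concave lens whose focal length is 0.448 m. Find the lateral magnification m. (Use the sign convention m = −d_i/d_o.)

m = +0.123

For a concave lens, f = -0.448 m.
1/d_i = 1/f − 1/d_o = 1/(-0.4480) − 1/(3.18) = -2.547, so d_i = -0.3927 m.
m = −d_i/d_o = −(-0.3927)/(3.18) = +0.123.
The image is virtual, upright and reduced, on the same side as the object.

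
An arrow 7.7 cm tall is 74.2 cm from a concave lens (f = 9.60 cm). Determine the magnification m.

m = +0.115

For a concave lens, f = -9.60 cm.
1/d_i = 1/f − 1/d_o = 1/(-9.600) − 1/(74.2) = -0.1176, so d_i = -8.500 cm.
m = −d_i/d_o = −(-8.500)/(74.2) = +0.115.
The image is virtual, upright and reduced, on the same side as the object.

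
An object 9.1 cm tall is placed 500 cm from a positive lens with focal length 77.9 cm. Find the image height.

1/d_i = 1/f − 1/d_o = 1/(77.90) − 1/(500) = 0.01084, so d_i = 92.28 cm.
m = −d_i/d_o = -0.1846.
|h_i| = |m|·h_o = 0.1846 × 9.1 = 1.68 cm. The image is real, inverted and reduced, on the far side of the lens.

1.68 cm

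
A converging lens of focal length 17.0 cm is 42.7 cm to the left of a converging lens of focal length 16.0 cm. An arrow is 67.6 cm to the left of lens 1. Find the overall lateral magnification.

m = +1.35

Lens 1: 1/d_i1 = 1/(17.0) − 1/(67.6) = 0.04403, so d_i1 = 22.71 cm; m₁ = −d_i1/d_o1 = -0.3359.
d_o2 = 42.7 − (22.71) = 19.99 cm.
Lens 2: 1/d_i2 = 1/(16.0) − 1/(19.99) = 0.01247, so d_i2 = 80.16 cm; m₂ = −d_i2/d_o2 = -4.010.
m = m₁·m₂ = (-0.3359)(-4.010) = +1.35.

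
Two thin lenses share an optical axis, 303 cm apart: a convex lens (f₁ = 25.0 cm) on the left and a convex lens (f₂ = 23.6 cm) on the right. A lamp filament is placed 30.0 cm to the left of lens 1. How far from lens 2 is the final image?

27.9 cm

Lens 1: 1/d_i1 = 1/f₁ − 1/d_o1 = 1/(25.0) − 1/(30.0) = 0.006667, so d_i1 = 150.0 cm.
The intermediate image is 150.0 cm to the right of lens 1, which is 303 − (150.0) = 153.0 cm to the left of lens 2, so d_o2 = +153.0 cm.
Lens 2: 1/d_i2 = 1/f₂ − 1/d_o2 = 1/(23.6) − 1/(153.0) = 0.03584, so d_i2 = 27.9 cm.
The final image is real, 27.9 cm to the right of lens 2 (overall magnification ≈ 0.91).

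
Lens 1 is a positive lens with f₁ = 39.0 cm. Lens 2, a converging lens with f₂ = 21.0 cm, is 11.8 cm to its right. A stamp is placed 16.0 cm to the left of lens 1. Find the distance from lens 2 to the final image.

45.6 cm

Lens 1: 1/d_i1 = 1/f₁ − 1/d_o1 = 1/(39.0) − 1/(16.0) = -0.03686, so d_i1 = -27.13 cm.
The intermediate image is 27.13 cm to the left of lens 1 (virtual), which is 11.8 − (-27.13) = 38.93 cm to the left of lens 2, so d_o2 = +38.93 cm.
Lens 2: 1/d_i2 = 1/f₂ − 1/d_o2 = 1/(21.0) − 1/(38.93) = 0.02193, so d_i2 = 45.6 cm.
The final image is real, 45.6 cm to the right of lens 2 (overall magnification ≈ -2.0).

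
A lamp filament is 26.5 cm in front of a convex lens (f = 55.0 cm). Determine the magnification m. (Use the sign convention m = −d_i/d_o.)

m = +1.93

1/d_i = 1/f − 1/d_o = 1/(55.00) − 1/(26.5) = -0.01955, so d_i = -51.14 cm.
m = −d_i/d_o = −(-51.14)/(26.5) = +1.93.
The image is virtual, upright and enlarged, on the same side as the object.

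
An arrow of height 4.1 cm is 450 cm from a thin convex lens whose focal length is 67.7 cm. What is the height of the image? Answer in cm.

1/d_i = 1/f − 1/d_o = 1/(67.70) − 1/(450) = 0.01255, so d_i = 79.69 cm.
m = −d_i/d_o = -0.1771.
|h_i| = |m|·h_o = 0.1771 × 4.1 = 0.726 cm. The image is real, inverted and reduced, on the far side of the lens.

0.726 cm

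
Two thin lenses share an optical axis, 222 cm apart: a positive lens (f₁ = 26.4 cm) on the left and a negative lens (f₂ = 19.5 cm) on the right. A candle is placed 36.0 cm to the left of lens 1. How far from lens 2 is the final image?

16.8 cm

Lens 1: 1/d_i1 = 1/f₁ − 1/d_o1 = 1/(26.4) − 1/(36.0) = 0.01010, so d_i1 = 99.00 cm.
The intermediate image is 99.00 cm to the right of lens 1, which is 222 − (99.00) = 123.0 cm to the left of lens 2, so d_o2 = +123.0 cm.
Lens 2 is diverging, so f₂ = −19.5 cm.
Lens 2: 1/d_i2 = 1/f₂ − 1/d_o2 = 1/(-19.5) − 1/(123.0) = -0.05941, so d_i2 = -16.8 cm.
The final image is virtual, 16.8 cm to the left of lens 2 (overall magnification ≈ -0.38).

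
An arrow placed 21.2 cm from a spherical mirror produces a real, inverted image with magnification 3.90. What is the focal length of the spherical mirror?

m = −d_i/d_o ⇒ d_i = −m·d_o = −(-3.90)·(21.2) = 82.68 cm.
1/f = 1/d_o + 1/d_i = 1/(21.2) + 1/(82.68) = 0.05926, so f = 16.9 cm.
Since f is positive, the spherical mirror is concave.

f = 16.9 cm (concave)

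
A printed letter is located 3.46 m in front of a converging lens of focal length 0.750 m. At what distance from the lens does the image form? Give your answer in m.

Thin-lens equation: 1/v = 1/f − 1/u = 1/(0.7500) − 1/(3.46) = 1.333 − 0.2890 = 1.044, so v = 0.958 m.
The image is real, inverted and reduced, on the far side of the lens.

0.958 m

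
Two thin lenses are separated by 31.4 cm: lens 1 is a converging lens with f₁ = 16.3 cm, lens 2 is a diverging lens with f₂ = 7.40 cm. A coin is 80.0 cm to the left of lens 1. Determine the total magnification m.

m = -0.103

Lens 1: 1/d_i1 = 1/(16.3) − 1/(80.0) = 0.04885, so d_i1 = 20.47 cm; m₁ = −d_i1/d_o1 = -0.2559.
d_o2 = 31.4 − (20.47) = 10.93 cm.
f₂ = −7.40 cm (diverging).
Lens 2: 1/d_i2 = 1/(-7.40) − 1/(10.93) = -0.2266, so d_i2 = -4.413 cm; m₂ = −d_i2/d_o2 = +0.4037.
m = m₁·m₂ = (-0.2559)(+0.4037) = -0.103.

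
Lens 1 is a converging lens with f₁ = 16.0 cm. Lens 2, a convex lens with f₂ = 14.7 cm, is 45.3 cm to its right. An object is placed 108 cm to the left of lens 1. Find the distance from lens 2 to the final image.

Lens 1: 1/d_i1 = 1/f₁ − 1/d_o1 = 1/(16.0) − 1/(108) = 0.05324, so d_i1 = 18.78 cm.
The intermediate image is 18.78 cm to the right of lens 1, which is 45.3 − (18.78) = 26.52 cm to the left of lens 2, so d_o2 = +26.52 cm.
Lens 2: 1/d_i2 = 1/f₂ − 1/d_o2 = 1/(14.7) − 1/(26.52) = 0.03032, so d_i2 = 33.0 cm.
The final image is real, 33.0 cm to the right of lens 2 (overall magnification ≈ 0.22).

33.0 cm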